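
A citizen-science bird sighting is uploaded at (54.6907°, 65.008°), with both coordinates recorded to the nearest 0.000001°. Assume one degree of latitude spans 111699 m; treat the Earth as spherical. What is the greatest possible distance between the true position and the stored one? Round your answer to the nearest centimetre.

6 centimetres

Rounding to 6 decimal places leaves each coordinate within ±5e-07° of the true value.
North–south component: 5e-07° × 111699 = 0.0558495 m.
Longitude error → 5e-07 × 111699 × cos 54.6907° = 5e-07 × 111699 × 0.5780 ≈ 0.0322805 m.
Worst case both components are at the extreme and orthogonal: √(0.0558495² + 0.0322805²) ≈ 0.0645073 m.
That is 0.0645073 m = 6.4507 cm.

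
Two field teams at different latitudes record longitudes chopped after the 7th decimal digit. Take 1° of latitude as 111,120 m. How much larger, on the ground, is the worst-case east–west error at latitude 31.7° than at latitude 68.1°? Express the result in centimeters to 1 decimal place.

0.5 centimeters

Truncating at 7 decimal places can drop up to a full unit in the last place, so the longitude may be off by as much as 1e-07°.
Error at 31.7° = 1e-07° × 111120 × cos 31.7° ≈ 0.011112 × 0.8508 = 0.0094542 m.
At 68.1°: 1e-07° × 111120 × cos 68.1° = 1e-07 × 111120 × 0.3730 ≈ 0.0041446 m.
So the lower-latitude error exceeds the higher by 0.0094542 − 0.0041446 = 0.0053096 m.
That is 0.00530957 m = 0.53096 cm.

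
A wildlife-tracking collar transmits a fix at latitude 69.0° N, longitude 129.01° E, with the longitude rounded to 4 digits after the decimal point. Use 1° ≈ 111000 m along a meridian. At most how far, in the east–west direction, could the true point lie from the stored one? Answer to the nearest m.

Rounding to 4 decimal places leaves the longitude within ±5e-05° of the true value.
One degree of longitude at 69° is 111000 × cos 69° ≈ 111000 × 0.3584 = 39778.8 m.
Maximum E–W displacement: 5e-05 × 39778.8 = 1.98894 m.

2 m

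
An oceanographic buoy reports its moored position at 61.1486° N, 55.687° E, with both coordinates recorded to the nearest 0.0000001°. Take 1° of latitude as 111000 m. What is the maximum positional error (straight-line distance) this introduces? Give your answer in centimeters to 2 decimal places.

Rounding to 7 decimal places leaves each coordinate within ±5e-08° of the true value.
Latitude error → 5e-08 × 111000 = 0.00555 m along the meridian.
Longitude error → 5e-08 × 111000 × cos 61.1486° = 5e-08 × 111000 × 0.4825 ≈ 0.00267809 m.
Combining orthogonally: (0.00555² + 0.00267809²)^½ ≈ 0.00616236 m.
That is 0.00616236 m = 0.61624 cm.

0.62 centimeters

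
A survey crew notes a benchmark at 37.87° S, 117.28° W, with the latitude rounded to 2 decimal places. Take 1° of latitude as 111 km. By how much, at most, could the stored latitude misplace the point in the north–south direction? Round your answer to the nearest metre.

Rounding to 2 decimal places leaves the latitude within ±0.005° of the true value.
Along the meridian that is 0.005° × 111000 m/° = 555 m.

555 metres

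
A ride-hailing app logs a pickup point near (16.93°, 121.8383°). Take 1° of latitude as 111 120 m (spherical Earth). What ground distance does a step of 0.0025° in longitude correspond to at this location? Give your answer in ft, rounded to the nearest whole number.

0.0025° of longitude at 16.93° is 0.0025 × 111120 × cos 16.93° ≈ 0.0025 × 106304 = 265.76 m.
In feet: 265.76 m ÷ 0.3048 ≈ 871.92 ft.

872 ft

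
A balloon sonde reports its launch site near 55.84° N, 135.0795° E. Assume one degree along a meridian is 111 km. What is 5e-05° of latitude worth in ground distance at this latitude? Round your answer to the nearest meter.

Along a meridian 5e-05° is 5e-05 × 111000 = 5.55 m.

6 meters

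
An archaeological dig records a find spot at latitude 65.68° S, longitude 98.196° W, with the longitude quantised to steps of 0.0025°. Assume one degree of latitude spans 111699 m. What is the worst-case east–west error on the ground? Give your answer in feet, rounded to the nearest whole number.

189 feet

With a 0.0025° grid the true value lies within half a step, ±0.0025°/2 = ±0.00125°, of the stored one.
At latitude 65.68° a degree of longitude spans 111699 m × cos 65.68° = 111699 × 0.4118 ≈ 46001.3 m.
Maximum E–W displacement: 0.00125 × 46001.3 = 57.5016 m.
Converting: 57.5016 m × 3.2808 ft/m ≈ 188.65 ft.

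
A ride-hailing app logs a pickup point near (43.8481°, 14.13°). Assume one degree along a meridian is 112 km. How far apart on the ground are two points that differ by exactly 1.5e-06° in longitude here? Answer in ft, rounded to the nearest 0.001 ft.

0.398 ft

One degree of longitude here spans 112000 × cos 43.8481° = 112000 × 0.7212 ≈ 80772 m; 1.5e-06° of that is 0.121158 m.
In feet: 0.121158 m ÷ 0.3048 ≈ 0.3975 ft.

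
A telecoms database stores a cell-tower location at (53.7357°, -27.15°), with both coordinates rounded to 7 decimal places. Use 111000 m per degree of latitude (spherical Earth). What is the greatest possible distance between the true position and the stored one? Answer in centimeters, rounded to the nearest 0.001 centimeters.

Rounding to 7 decimal places leaves each coordinate within ±5e-08° of the true value.
Latitude error → 5e-08 × 111000 = 0.00555 m along the meridian.
East–west component at 53.7357°: 5e-08° × 111000 × cos 53.7357° ≈ 5e-08 × 65657.7 ≈ 0.00328289 m.
Combining orthogonally: (0.00555² + 0.00328289²)^½ ≈ 0.00644824 m.
That is 0.00644824 m = 0.64482 cm.

0.645 centimeters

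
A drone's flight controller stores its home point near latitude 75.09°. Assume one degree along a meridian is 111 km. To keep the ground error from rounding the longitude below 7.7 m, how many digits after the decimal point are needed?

4 decimal places

At 75.09° one degree of longitude covers 111000 × cos 75.09° ≈ 111000 × 0.2573 ≈ 28560.5 m.
N decimal places → at most half a unit in the last place, 0.5 × 10⁻ᴺ° = 28560.5/2 × 10⁻ᴺ m.
Need 0.5 × 28560.5 × 10⁻ᴺ ≤ 7.7 → 10⁻ᴺ ≤ 5.392e-04, so N ≥ 3.27.
N = 3 would give 14.3 m (too coarse); N = 4 gives 1.43 m ≤ 7.7 m.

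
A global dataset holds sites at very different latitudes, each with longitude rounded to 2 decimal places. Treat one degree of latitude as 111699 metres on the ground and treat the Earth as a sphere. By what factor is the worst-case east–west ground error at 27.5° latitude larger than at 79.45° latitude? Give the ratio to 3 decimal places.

Rounding to 2 decimal places leaves the longitude within ±0.005° of the true value.
At 27.5°: 0.005° × 111699 × cos 27.5° = 0.005 × 111699 × 0.8870 ≈ 495.39 m.
Error at 79.45° = 0.005° × 111699 × cos 79.45° ≈ 558.5 × 0.1831 = 102.26 m.
The ratio reduces to cos 27.5° / cos 79.45° = 0.8870/0.1831 ≈ 4.8446.

4.845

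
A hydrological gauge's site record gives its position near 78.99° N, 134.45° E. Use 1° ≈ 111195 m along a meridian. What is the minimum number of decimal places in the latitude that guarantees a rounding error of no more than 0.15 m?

6

One degree of latitude covers 111195 m.
Rounding to N decimal places gives at most 0.5 × 10⁻ᴺ degrees of error, i.e. 0.5 × 10⁻ᴺ × 111195 m.
Setting 55597.5 × 10⁻ᴺ ≤ 0.15 gives 10ᴺ ≥ 3.706e+05, i.e. N ≥ 5.57.
N = 5 would give 0.556 m (too coarse); N = 6 gives 0.0556 m ≤ 0.15 m.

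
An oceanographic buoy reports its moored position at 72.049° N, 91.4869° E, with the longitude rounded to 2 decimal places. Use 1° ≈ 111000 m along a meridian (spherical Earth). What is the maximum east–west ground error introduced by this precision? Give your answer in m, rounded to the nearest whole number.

Rounding to 2 decimal places leaves the longitude within ±0.005° of the true value.
At latitude 72.049° a degree of longitude spans 111000 m × cos 72.049° = 111000 × 0.3082 ≈ 34210.6 m.
So at most 0.005° × 34210.6 ≈ 171.053 m east–west.

171 m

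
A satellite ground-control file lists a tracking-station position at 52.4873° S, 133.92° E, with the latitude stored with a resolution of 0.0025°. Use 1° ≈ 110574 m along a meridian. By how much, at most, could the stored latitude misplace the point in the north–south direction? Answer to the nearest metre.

With a 0.0025° grid the true value lies within half a step, ±0.0025°/2 = ±0.00125°, of the stored one.
North–south distance: 0.00125° × 110574 m/° = 138.218 m.

138 metres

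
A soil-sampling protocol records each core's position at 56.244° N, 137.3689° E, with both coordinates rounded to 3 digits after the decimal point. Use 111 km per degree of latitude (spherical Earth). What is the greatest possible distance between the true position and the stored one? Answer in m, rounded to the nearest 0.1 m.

Rounding to 3 decimal places leaves each coordinate within ±0.0005° of the true value.
Latitude error → 0.0005 × 111000 = 55.5 m along the meridian.
E–W at 56.244°: 0.0005° × 111000 × cos 56.244° = 0.0005 × 111000 × 0.5557 ≈ 30.839 m.
Combining orthogonally: (55.5² + 30.839²)^½ ≈ 63.4925 m.

63.5 m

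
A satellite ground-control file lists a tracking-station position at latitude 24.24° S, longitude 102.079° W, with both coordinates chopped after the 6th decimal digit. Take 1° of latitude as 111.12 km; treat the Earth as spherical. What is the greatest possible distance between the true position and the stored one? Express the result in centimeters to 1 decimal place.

Truncating at 6 decimal places can drop up to a full unit in the last place, so each coordinate may be off by as much as 1e-06°.
Latitude error → 1e-06 × 111120 = 0.11112 m along the meridian.
Longitude error → 1e-06 × 111120 × cos 24.24° = 1e-06 × 111120 × 0.9118 ≈ 0.101323 m.
Worst case both components are at the extreme and orthogonal: √(0.11112² + 0.101323²) ≈ 0.15038 m.
That is 0.15038 m = 15.038 cm.

15.0 centimeters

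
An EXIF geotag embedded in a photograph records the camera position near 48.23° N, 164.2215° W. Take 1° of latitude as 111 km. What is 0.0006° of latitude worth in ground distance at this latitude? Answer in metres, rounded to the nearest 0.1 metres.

66.6 metres

0.0006° × 111000 m/° = 66.6 m.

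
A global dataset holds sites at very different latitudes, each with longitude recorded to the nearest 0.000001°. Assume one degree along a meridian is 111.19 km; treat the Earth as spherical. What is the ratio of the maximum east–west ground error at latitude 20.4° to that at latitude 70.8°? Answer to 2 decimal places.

Rounding to 6 decimal places leaves the longitude within ±5e-07° of the true value.
At 20.4°: 5e-07° × 111190 × cos 20.4° = 5e-07 × 111190 × 0.9373 ≈ 0.052108 m.
Error at 70.8° = 5e-07° × 111190 × cos 70.8° ≈ 0.055595 × 0.3289 = 0.018283 m.
Ratio: 0.052108 / 0.018283 = cos 20.4° / cos 70.8° ≈ 2.8500.

2.85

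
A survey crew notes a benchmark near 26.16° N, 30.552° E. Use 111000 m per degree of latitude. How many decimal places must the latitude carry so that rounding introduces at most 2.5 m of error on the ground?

5

One degree of latitude covers 111000 m.
Rounding to N decimal places gives at most 0.5 × 10⁻ᴺ degrees of error, i.e. 0.5 × 10⁻ᴺ × 111000 m.
Setting 55500 × 10⁻ᴺ ≤ 2.5 gives 10ᴺ ≥ 2.22e+04, i.e. N ≥ 4.35.
At 4 places the error can reach 5.55 m, but 5 places keeps it to 0.555 m.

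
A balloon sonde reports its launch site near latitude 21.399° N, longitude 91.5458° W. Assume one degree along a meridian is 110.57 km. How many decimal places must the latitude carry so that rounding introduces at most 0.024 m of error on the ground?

7 decimal places

One degree of latitude covers 110570 m.
Rounding to N decimal places gives at most 0.5 × 10⁻ᴺ degrees of error, i.e. 0.5 × 10⁻ᴺ × 110570 m.
Setting 55285 × 10⁻ᴺ ≤ 0.024 gives 10ᴺ ≥ 2.304e+06, i.e. N ≥ 6.36.
At 6 places the error can reach 0.0553 m, but 7 places keeps it to 0.00553 m.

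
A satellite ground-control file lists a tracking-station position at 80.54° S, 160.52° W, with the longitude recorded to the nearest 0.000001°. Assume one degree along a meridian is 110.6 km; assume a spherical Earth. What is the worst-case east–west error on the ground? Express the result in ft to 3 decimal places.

Rounding to 6 decimal places leaves the longitude within ±5e-07° of the true value.
At latitude 80.54° a degree of longitude spans 110600 m × cos 80.54° = 110600 × 0.1644 ≈ 18178.1 m.
East–west error: 5e-07° × 18178.1 m/° ≈ 0.00908905 m.
Converting: 0.00908905 m × 3.2808 ft/m ≈ 0.02982 ft.

0.030 ft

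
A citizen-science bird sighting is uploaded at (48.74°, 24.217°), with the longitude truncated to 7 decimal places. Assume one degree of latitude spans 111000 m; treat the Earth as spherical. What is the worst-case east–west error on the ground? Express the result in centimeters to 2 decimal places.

Truncating at 7 decimal places can drop up to a full unit in the last place, so the longitude may be off by as much as 1e-07°.
Parallels shrink by cos φ, so at 48.74° a degree of longitude is 111000 × 0.6595 ≈ 73201.9 m.
Maximum E–W displacement: 1e-07 × 73201.9 = 0.00732019 m.
That is 0.00732019 m = 0.73202 cm.

0.73 centimeters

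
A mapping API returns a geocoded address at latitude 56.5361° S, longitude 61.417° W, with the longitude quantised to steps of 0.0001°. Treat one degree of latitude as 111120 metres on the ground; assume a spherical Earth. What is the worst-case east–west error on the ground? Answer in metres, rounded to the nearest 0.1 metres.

With a 0.0001° grid the true value lies within half a step, ±0.0001°/2 = ±5e-05°, of the stored one.
Parallels shrink by cos φ, so at 56.5361° a degree of longitude is 111120 × 0.5514 ≈ 61272.8 m.
Maximum E–W displacement: 5e-05 × 61272.8 = 3.06364 m.

3.1 metres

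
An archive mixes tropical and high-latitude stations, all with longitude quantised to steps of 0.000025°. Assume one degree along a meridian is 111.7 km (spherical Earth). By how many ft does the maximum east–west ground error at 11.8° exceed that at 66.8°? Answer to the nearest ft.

With a 0.000025° grid the true value lies within half a step, ±0.000025°/2 = ±1.25e-05°, of the stored one.
Error at 11.8° = 1.25e-05° × 111700 × cos 11.8° ≈ 1.3962 × 0.9789 = 1.3667 m.
At 66.8°: 1.25e-05° × 111700 × cos 66.8° = 1.25e-05 × 111700 × 0.3939 ≈ 0.55004 m.
So the lower-latitude error exceeds the higher by 1.3667 − 0.55004 = 0.8167 m.
In feet: 0.816702 m ÷ 0.3048 ≈ 2.6795 ft.

3 ft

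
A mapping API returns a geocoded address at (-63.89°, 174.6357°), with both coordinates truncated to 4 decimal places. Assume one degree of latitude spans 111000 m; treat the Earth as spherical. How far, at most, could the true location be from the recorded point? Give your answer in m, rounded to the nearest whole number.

Truncating at 4 decimal places can drop up to a full unit in the last place, so each coordinate may be off by as much as 0.0001°.
North–south component: 0.0001° × 111000 = 11.1 m.
E–W at 63.89°: 0.0001° × 111000 × cos 63.89° = 0.0001 × 111000 × 0.4401 ≈ 4.88506 m.
Worst case both components are at the extreme and orthogonal: √(11.1² + 4.88506²) ≈ 12.1274 m.

12 m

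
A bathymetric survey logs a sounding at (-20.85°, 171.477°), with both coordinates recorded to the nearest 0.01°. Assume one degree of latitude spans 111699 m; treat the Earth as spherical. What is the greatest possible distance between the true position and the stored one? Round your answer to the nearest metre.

764 metres

Rounding to 2 decimal places leaves each coordinate within ±0.005° of the true value.
Latitude error → 0.005 × 111699 = 558.495 m along the meridian.
E–W at 20.85°: 0.005° × 111699 × cos 20.85° = 0.005 × 111699 × 0.9345 ≈ 521.922 m.
Worst case both components are at the extreme and orthogonal: √(558.495² + 521.922²) ≈ 764.408 m.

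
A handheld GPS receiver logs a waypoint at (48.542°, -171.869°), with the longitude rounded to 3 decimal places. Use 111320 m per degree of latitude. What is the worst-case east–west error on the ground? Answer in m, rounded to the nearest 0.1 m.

Rounding to 3 decimal places leaves the longitude within ±0.0005° of the true value.
One degree of longitude at 48.542° is 111320 × cos 48.542° ≈ 111320 × 0.6621 = 73701.7 m.
So at most 0.0005° × 73701.7 ≈ 36.8509 m east–west.

36.9 m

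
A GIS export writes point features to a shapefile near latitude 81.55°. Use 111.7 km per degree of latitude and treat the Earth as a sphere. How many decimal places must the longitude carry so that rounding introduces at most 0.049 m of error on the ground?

At 81.55° one degree of longitude covers 111700 × cos 81.55° ≈ 111700 × 0.1469 ≈ 16413.9 m.
N decimal places → at most half a unit in the last place, 0.5 × 10⁻ᴺ° = 16413.9/2 × 10⁻ᴺ m.
Setting 8206.95 × 10⁻ᴺ ≤ 0.049 gives 10ᴺ ≥ 1.675e+05, i.e. N ≥ 5.22.
So 6 decimal places suffice (0.00821 m); 5 would allow up to 0.0821 m.

6 decimal places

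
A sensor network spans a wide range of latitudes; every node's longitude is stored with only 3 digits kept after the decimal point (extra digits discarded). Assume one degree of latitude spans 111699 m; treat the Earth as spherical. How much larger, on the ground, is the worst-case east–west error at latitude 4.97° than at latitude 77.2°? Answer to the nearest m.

Truncating at 3 decimal places can drop up to a full unit in the last place, so the longitude may be off by as much as 0.001°.
Error at 4.97° = 0.001° × 111699 × cos 4.97° ≈ 111.7 × 0.9962 = 111.28 m.
At 77.2°: 0.001° × 111699 × cos 77.2° = 0.001 × 111699 × 0.2215 ≈ 24.747 m.
So the lower-latitude error exceeds the higher by 111.28 − 24.747 = 86.532 m.

87 m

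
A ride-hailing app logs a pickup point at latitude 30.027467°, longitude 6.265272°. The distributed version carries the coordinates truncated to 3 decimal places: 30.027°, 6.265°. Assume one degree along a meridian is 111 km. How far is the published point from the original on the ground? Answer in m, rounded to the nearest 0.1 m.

58.1 m

Δlat = 30.027467 − 30.027 = +0.000467°; Δlon = 6.265272 − 6.265 = +0.000272°.
N–S: 0.000467° × 111000 m/° = 51.837 m.
E–W at 30.027°: 0.000272° × 111000 × cos 30.027° = 0.000272 × 111000 × 0.8658 ≈ 26.1399 m.
Hypotenuse of the two orthogonal shifts: √(51.837² + 26.1399²) = 58.0549 m.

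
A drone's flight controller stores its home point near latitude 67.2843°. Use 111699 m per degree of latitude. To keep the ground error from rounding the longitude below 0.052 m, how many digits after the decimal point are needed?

At 67.2843° one degree of longitude covers 111699 × cos 67.2843° ≈ 111699 × 0.3862 ≈ 43133.6 m.
With N decimal places the half-ulp bound is 0.5·10⁻ᴺ°, or 0.5·10⁻ᴺ × 43133.6 m on the ground.
Need 0.5 × 43133.6 × 10⁻ᴺ ≤ 0.052 → 10⁻ᴺ ≤ 2.411e-06, so N ≥ 5.62.
So 6 decimal places suffice (0.0216 m); 5 would allow up to 0.216 m.

6 decimal places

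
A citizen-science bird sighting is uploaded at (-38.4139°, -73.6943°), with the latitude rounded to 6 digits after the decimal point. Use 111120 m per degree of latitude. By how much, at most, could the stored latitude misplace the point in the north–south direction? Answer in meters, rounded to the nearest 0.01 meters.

0.06 meters

Rounding to 6 decimal places leaves the latitude within ±5e-07° of the true value.
Along the meridian that is 5e-07° × 111120 m/° = 0.05556 m.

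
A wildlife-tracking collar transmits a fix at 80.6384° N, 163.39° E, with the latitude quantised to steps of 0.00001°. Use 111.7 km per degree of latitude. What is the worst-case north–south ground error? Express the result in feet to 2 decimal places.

With a 0.00001° grid the true value lies within half a step, ±0.00001°/2 = ±5e-06°, of the stored one.
So the N–S error is at most 5e-06 × 111700 = 0.5585 m.
In feet: 0.5585 m ÷ 0.3048 ≈ 1.8323 ft.

1.83 feet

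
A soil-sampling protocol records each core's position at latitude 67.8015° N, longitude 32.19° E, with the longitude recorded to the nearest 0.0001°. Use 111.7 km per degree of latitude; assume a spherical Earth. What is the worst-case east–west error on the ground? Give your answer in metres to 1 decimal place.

2.1 metres

Rounding to 4 decimal places leaves the longitude within ±5e-05° of the true value.
One degree of longitude at 67.8015° is 111700 × cos 67.8015° ≈ 111700 × 0.3778 = 42202.1 m.
Maximum E–W displacement: 5e-05 × 42202.1 = 2.11011 m.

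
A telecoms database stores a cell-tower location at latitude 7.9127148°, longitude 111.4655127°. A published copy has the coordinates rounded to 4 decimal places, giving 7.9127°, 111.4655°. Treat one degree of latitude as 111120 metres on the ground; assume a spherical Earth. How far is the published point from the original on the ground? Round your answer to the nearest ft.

Δlat = 7.9127148 − 7.9127 = +0.0000148°; Δlon = 111.4655127 − 111.4655 = +0.0000127°.
N–S: 0.0000148° × 111120 m/° = 1.64458 m.
E–W at 7.9127°: 0.0000127° × 111120 × cos 7.9127° = 0.0000127 × 111120 × 0.9905 ≈ 1.39779 m.
Distance: √(1.64458² + 1.39779²) ≈ 2.15834 m.
In feet: 2.15834 m ÷ 0.3048 ≈ 7.0812 ft.

7 ft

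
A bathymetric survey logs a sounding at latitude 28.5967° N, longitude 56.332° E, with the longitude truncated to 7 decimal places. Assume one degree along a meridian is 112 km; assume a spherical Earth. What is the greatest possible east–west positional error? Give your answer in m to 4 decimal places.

0.0098 m

Truncating at 7 decimal places can drop up to a full unit in the last place, so the longitude may be off by as much as 1e-07°.
Parallels shrink by cos φ, so at 28.5967° a degree of longitude is 112000 × 0.8780 ≈ 98337.2 m.
So at most 1e-07° × 98337.2 ≈ 0.00983372 m east–west.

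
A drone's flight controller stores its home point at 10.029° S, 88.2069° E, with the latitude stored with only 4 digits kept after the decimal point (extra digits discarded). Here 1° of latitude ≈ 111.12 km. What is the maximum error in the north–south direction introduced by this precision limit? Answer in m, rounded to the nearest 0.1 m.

Truncating at 4 decimal places can drop up to a full unit in the last place, so the latitude may be off by as much as 0.0001°.
North–south distance: 0.0001° × 111120 m/° = 11.112 m.

11.1 m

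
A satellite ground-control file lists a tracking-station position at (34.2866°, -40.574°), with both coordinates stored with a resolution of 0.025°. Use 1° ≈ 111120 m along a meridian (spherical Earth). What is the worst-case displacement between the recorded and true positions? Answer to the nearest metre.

1802 metres

With a 0.025° grid the true value lies within half a step, ±0.025°/2 = ±0.0125°, of the stored one.
Latitude error → 0.0125 × 111120 = 1389 m along the meridian.
Longitude error → 0.0125 × 111120 × cos 34.2866° = 0.0125 × 111120 × 0.8262 ≈ 1147.63 m.
The two errors are perpendicular, so the maximum displacement is √(1389² + 1147.63²) ≈ 1801.77 m.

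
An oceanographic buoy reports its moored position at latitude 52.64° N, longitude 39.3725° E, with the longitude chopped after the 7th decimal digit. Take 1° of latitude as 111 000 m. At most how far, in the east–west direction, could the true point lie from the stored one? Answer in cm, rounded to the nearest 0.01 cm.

Truncating at 7 decimal places can drop up to a full unit in the last place, so the longitude may be off by as much as 1e-07°.
Parallels shrink by cos φ, so at 52.64° a degree of longitude is 111000 × 0.6068 ≈ 67357.1 m.
East–west error: 1e-07° × 67357.1 m/° ≈ 0.00673571 m.
That is 0.00673571 m = 0.67357 cm.

0.67 cm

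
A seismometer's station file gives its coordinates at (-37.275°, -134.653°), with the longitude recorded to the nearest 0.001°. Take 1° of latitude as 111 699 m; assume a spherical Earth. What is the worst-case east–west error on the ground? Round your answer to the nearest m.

Rounding to 3 decimal places leaves the longitude within ±0.0005° of the true value.
At latitude 37.275° a degree of longitude spans 111699 m × cos 37.275° = 111699 × 0.7957 ≈ 88883.1 m.
East–west error: 0.0005° × 88883.1 m/° ≈ 44.4416 m.

44 m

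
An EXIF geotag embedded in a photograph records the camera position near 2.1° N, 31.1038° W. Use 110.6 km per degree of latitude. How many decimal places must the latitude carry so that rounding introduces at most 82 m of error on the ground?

One degree of latitude covers 110600 m.
Rounding to N decimal places gives at most 0.5 × 10⁻ᴺ degrees of error, i.e. 0.5 × 10⁻ᴺ × 110600 m.
Need 0.5 × 110600 × 10⁻ᴺ ≤ 82 → 10⁻ᴺ ≤ 1.483e-03, so N ≥ 2.83.
N = 2 would give 553 m (too coarse); N = 3 gives 55.3 m ≤ 82 m.

3 decimal places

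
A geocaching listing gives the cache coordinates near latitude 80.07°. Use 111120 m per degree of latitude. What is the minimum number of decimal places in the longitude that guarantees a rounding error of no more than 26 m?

At 80.07° one degree of longitude covers 111120 × cos 80.07° ≈ 111120 × 0.1724 ≈ 19162.1 m.
With N decimal places the half-ulp bound is 0.5·10⁻ᴺ°, or 0.5·10⁻ᴺ × 19162.1 m on the ground.
Need 0.5 × 19162.1 × 10⁻ᴺ ≤ 26 → 10⁻ᴺ ≤ 2.714e-03, so N ≥ 2.57.
N = 2 would give 95.8 m (too coarse); N = 3 gives 9.58 m ≤ 26 m.

3 decimal places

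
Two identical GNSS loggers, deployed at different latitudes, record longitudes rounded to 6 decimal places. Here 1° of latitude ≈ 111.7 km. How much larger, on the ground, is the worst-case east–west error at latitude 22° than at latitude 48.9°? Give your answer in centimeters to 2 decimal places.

Rounding to 6 decimal places leaves the longitude within ±5e-07° of the true value.
Error at 22° = 5e-07° × 111700 × cos 22° ≈ 0.05585 × 0.9272 = 0.051783 m.
Error at 48.9° = 5e-07° × 111700 × cos 48.9° ≈ 0.05585 × 0.6574 = 0.036714 m.
So the lower-latitude error exceeds the higher by 0.051783 − 0.036714 = 0.015069 m.
That is 0.0150688 m = 1.5069 cm.

1.51 centimeters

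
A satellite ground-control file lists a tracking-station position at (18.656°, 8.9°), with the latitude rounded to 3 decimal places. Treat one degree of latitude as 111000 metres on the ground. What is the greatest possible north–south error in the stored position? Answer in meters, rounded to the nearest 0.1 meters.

Rounding to 3 decimal places leaves the latitude within ±0.0005° of the true value.
North–south distance: 0.0005° × 111000 m/° = 55.5 m.

55.5 meters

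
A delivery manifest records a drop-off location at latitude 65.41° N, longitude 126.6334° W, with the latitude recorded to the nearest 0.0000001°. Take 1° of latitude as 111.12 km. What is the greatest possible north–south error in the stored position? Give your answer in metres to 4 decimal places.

Rounding to 7 decimal places leaves the latitude within ±5e-08° of the true value.
So the N–S error is at most 5e-08 × 111120 = 0.005556 m.

0.0056 metres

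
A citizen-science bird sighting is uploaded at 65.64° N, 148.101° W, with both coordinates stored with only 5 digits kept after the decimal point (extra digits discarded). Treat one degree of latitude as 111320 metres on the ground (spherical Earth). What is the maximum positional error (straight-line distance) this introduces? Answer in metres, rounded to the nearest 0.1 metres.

1.2 metres

Truncating at 5 decimal places can drop up to a full unit in the last place, so each coordinate may be off by as much as 1e-05°.
N–S: 1e-05° × 111320 m/° = 1.1132 m.
Longitude error → 1e-05 × 111320 × cos 65.64° = 1e-05 × 111320 × 0.4125 ≈ 0.45916 m.
Worst case both components are at the extreme and orthogonal: √(1.1132² + 0.45916²) ≈ 1.20418 m.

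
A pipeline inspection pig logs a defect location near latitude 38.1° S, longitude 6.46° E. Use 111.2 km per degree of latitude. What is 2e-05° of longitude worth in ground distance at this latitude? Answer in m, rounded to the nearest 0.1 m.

1.8 m

2e-05° of longitude at 38.1° is 2e-05 × 111200 × cos 38.1° ≈ 2e-05 × 87507.2 = 1.75014 m.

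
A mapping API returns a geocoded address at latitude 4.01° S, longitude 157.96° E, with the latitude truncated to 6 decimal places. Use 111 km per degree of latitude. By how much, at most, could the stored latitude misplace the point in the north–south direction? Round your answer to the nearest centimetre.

Truncating at 6 decimal places can drop up to a full unit in the last place, so the latitude may be off by as much as 1e-06°.
Along the meridian that is 1e-06° × 111000 m/° = 0.111 m.
That is 0.111 m = 11.1 cm.

11 centimetres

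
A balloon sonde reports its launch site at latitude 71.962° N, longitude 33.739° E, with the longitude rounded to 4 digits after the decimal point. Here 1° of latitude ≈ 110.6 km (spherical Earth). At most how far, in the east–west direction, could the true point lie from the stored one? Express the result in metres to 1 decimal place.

Rounding to 4 decimal places leaves the longitude within ±5e-05° of the true value.
One degree of longitude at 71.962° is 110600 × cos 71.962° ≈ 110600 × 0.3096 = 34247 m.
Maximum E–W displacement: 5e-05 × 34247 = 1.71235 m.

1.7 metres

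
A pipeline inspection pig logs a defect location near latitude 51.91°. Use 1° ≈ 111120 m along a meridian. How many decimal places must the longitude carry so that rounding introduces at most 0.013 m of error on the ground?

7 decimal places

At 51.91° one degree of longitude covers 111120 × cos 51.91° ≈ 111120 × 0.6169 ≈ 68549.8 m.
With N decimal places the half-ulp bound is 0.5·10⁻ᴺ°, or 0.5·10⁻ᴺ × 68549.8 m on the ground.
Need 0.5 × 68549.8 × 10⁻ᴺ ≤ 0.013 → 10⁻ᴺ ≤ 3.793e-07, so N ≥ 6.42.
At 6 places the error can reach 0.0343 m, but 7 places keeps it to 0.00343 m.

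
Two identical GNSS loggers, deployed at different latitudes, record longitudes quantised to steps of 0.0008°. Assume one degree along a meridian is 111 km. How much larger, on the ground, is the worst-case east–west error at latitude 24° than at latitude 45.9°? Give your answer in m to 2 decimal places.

9.66 m

With a 0.0008° grid the true value lies within half a step, ±0.0008°/2 = ±0.0004°, of the stored one.
At 24°: 0.0004° × 111000 × cos 24° = 0.0004 × 111000 × 0.9135 ≈ 40.561 m.
At 45.9°: 0.0004° × 111000 × cos 45.9° = 0.0004 × 111000 × 0.6959 ≈ 30.899 m.
So the lower-latitude error exceeds the higher by 40.561 − 30.899 = 9.6629 m.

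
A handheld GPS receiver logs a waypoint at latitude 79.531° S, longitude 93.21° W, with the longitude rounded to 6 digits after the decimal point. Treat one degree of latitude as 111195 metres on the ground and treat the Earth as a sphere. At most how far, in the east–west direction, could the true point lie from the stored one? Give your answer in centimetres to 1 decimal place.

1.0 centimetres

Rounding to 6 decimal places leaves the longitude within ±5e-07° of the true value.
One degree of longitude at 79.531° is 111195 × cos 79.531° ≈ 111195 × 0.1817 = 20204.5 m.
East–west error: 5e-07° × 20204.5 m/° ≈ 0.0101023 m.
That is 0.0101023 m = 1.0102 cm.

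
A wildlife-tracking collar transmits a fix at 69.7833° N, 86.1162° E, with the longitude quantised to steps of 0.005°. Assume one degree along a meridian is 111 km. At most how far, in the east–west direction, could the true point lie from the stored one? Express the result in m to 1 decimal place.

With a 0.005° grid the true value lies within half a step, ±0.005°/2 = ±0.0025°, of the stored one.
At latitude 69.7833° a degree of longitude spans 111000 m × cos 69.7833° = 111000 × 0.3456 ≈ 38358.5 m.
Maximum E–W displacement: 0.0025 × 38358.5 = 95.8962 m.

95.9 m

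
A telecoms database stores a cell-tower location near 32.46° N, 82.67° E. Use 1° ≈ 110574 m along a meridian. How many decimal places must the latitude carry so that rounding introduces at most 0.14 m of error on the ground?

6 decimal places

One degree of latitude covers 110574 m.
With N decimal places the half-ulp bound is 0.5·10⁻ᴺ°, or 0.5·10⁻ᴺ × 110574 m on the ground.
Need 0.5 × 110574 × 10⁻ᴺ ≤ 0.14 → 10⁻ᴺ ≤ 2.532e-06, so N ≥ 5.60.
N = 5 would give 0.553 m (too coarse); N = 6 gives 0.0553 m ≤ 0.14 m.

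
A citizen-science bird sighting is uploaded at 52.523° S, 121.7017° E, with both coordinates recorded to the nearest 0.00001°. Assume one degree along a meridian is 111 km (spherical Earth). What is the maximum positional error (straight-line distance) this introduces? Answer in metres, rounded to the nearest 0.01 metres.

0.65 metres

Rounding to 5 decimal places leaves each coordinate within ±5e-06° of the true value.
Latitude error → 5e-06 × 111000 = 0.555 m along the meridian.
E–W at 52.523°: 5e-06° × 111000 × cos 52.523° = 5e-06 × 111000 × 0.6084 ≈ 0.337686 m.
Combining orthogonally: (0.555² + 0.337686²)^½ ≈ 0.649659 m.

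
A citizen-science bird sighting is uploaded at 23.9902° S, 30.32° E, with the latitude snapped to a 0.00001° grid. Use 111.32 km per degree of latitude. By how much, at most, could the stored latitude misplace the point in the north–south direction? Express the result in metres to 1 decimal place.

With a 0.00001° grid the true value lies within half a step, ±0.00001°/2 = ±5e-06°, of the stored one.
North–south distance: 5e-06° × 111320 m/° = 0.5566 m.

0.6 metres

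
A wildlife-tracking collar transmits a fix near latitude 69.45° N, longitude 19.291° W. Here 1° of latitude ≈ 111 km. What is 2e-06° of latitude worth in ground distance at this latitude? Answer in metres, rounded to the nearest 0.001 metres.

2e-06° × 111000 m/° = 0.222 m.

0.222 metres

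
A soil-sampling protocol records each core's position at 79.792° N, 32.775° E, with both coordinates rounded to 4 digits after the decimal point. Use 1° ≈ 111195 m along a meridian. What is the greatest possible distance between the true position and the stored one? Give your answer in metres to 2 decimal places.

Rounding to 4 decimal places leaves each coordinate within ±5e-05° of the true value.
North–south component: 5e-05° × 111195 = 5.55975 m.
E–W at 79.792°: 5e-05° × 111195 × cos 79.792° = 5e-05 × 111195 × 0.1772 ≈ 0.985311 m.
Worst case both components are at the extreme and orthogonal: √(5.55975² + 0.985311²) ≈ 5.64638 m.

5.65 metres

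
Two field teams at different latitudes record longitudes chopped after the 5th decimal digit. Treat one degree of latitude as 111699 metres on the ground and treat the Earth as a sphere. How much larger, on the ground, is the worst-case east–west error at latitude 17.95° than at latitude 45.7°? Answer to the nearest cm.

28 cm

Truncating at 5 decimal places can drop up to a full unit in the last place, so the longitude may be off by as much as 1e-05°.
At 17.95°: 1e-05° × 111699 × cos 17.95° = 1e-05 × 111699 × 0.9513 ≈ 1.0626 m.
Error at 45.7° = 1e-05° × 111699 × cos 45.7° ≈ 1.117 × 0.6984 = 0.78012 m.
So the lower-latitude error exceeds the higher by 1.0626 − 0.78012 = 0.2825 m.
That is 0.282499 m = 28.25 cm.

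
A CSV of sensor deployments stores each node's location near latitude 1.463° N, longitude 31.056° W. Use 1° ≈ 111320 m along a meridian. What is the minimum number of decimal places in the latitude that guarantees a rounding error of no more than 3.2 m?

One degree of latitude covers 111320 m.
Rounding to N decimal places gives at most 0.5 × 10⁻ᴺ degrees of error, i.e. 0.5 × 10⁻ᴺ × 111320 m.
Setting 55660 × 10⁻ᴺ ≤ 3.2 gives 10ᴺ ≥ 1.739e+04, i.e. N ≥ 4.24.
N = 4 would give 5.57 m (too coarse); N = 5 gives 0.557 m ≤ 3.2 m.

5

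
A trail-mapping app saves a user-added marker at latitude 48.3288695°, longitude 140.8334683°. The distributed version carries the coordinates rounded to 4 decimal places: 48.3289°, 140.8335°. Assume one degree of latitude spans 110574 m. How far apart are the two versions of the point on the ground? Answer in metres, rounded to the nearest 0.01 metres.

4.10 metres

Δlat = 48.3288695 − 48.3289 = -0.0000305°; Δlon = 140.8334683 − 140.8335 = -0.0000317°.
N–S: -0.0000305° × 110574 m/° = -3.37251 m.
East–west at this latitude: -0.0000317° × 110574 × cos 48.3289° ≈ -0.0000317 × 73515.5 = -2.33044 m.
Combined displacement = (3.37251² + 2.33044²)^½ ≈ 4.09936 m.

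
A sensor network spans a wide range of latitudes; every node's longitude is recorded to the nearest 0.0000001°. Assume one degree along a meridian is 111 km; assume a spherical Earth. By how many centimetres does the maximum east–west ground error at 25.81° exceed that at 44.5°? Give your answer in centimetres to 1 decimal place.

0.1 centimetres

Rounding to 7 decimal places leaves the longitude within ±5e-08° of the true value.
Error at 25.81° = 5e-08° × 111000 × cos 25.81° ≈ 0.00555 × 0.9002 = 0.0049963 m.
Error at 44.5° = 5e-08° × 111000 × cos 44.5° ≈ 0.00555 × 0.7133 = 0.0039585 m.
So the lower-latitude error exceeds the higher by 0.0049963 − 0.0039585 = 0.0010378 m.
That is 0.00103781 m = 0.10378 cm.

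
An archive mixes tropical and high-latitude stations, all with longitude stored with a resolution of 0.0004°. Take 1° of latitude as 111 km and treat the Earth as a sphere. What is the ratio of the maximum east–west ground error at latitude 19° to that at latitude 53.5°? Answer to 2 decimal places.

1.59

With a 0.0004° grid the true value lies within half a step, ±0.0004°/2 = ±0.0002°, of the stored one.
Error at 19° = 0.0002° × 111000 × cos 19° ≈ 22.2 × 0.9455 = 20.991 m.
Error at 53.5° = 0.0002° × 111000 × cos 53.5° ≈ 22.2 × 0.5948 = 13.205 m.
The ratio reduces to cos 19° / cos 53.5° = 0.9455/0.5948 ≈ 1.5896.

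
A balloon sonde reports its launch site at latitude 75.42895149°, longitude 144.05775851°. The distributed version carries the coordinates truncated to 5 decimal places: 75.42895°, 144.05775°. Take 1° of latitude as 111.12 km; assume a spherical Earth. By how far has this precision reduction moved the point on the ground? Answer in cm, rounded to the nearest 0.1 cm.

The latitude changed by +0.00000149° and the longitude by +0.00000851°.
North–south shift: 0.00000149 × 111120 = 0.165569 m.
East–west at this latitude: 0.00000851° × 111120 × cos 75.429° ≈ 0.00000851 × 27955.6 = 0.237902 m.
Hypotenuse of the two orthogonal shifts: √(0.165569² + 0.237902²) = 0.289846 m.
That is 0.289846 m = 28.985 cm.

29.0 cm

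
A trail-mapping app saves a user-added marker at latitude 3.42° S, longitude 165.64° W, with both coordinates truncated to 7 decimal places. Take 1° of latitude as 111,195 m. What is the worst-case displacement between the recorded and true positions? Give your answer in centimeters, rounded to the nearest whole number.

2 centimeters

Truncating at 7 decimal places can drop up to a full unit in the last place, so each coordinate may be off by as much as 1e-07°.
N–S: 1e-07° × 111195 m/° = 0.0111195 m.
Longitude error → 1e-07 × 111195 × cos 3.42° = 1e-07 × 111195 × 0.9982 ≈ 0.0110997 m.
Worst case both components are at the extreme and orthogonal: √(0.0111195² + 0.0110997²) ≈ 0.0157114 m.
That is 0.0157114 m = 1.5711 cm.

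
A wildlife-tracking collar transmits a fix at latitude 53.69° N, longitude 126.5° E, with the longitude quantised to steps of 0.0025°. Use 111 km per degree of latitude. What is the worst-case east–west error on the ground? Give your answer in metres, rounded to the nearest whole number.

82 metres

With a 0.0025° grid the true value lies within half a step, ±0.0025°/2 = ±0.00125°, of the stored one.
One degree of longitude at 53.69° is 111000 × cos 53.69° ≈ 111000 × 0.5922 = 65729.1 m.
So at most 0.00125° × 65729.1 ≈ 82.1613 m east–west.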